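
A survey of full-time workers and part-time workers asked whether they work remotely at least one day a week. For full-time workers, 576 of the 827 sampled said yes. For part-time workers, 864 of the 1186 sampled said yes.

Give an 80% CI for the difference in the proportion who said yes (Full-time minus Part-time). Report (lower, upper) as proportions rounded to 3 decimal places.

(-0.058, -0.006)

First, p̂₁ = 576/827 = 0.6965; p̂₂ = 864/1186 = 0.7285.
The two standard errors are √(0.6965×0.3035/827) = 0.01599 and √(0.7285×0.2715/1186) = 0.01291.
Because the samples are independent, SE_diff = √(0.01599² + 0.01291²) = 0.02055.
Using z* = 1.282 for 80%, ME = 1.282 × 0.02055 = 0.02635.
p̂₁ − p̂₂ = -0.0320; interval -0.0320 ± 0.02635 gives (-0.058, -0.006).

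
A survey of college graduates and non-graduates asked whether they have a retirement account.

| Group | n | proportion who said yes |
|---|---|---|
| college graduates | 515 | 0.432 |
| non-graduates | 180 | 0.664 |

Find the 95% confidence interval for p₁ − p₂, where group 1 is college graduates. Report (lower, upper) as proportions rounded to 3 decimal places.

The two standard errors are √(0.4320×0.5680/515) = 0.02183 and √(0.6640×0.3360/180) = 0.03521.
Because the samples are independent, SE_diff = √(0.02183² + 0.03521²) = 0.04143.
Using z* = 1.960 for 95%, ME = 1.960 × 0.04143 = 0.08120.
p̂₁ − p̂₂ = -0.2320; interval -0.2320 ± 0.08120 gives (-0.313, -0.151).

(-0.313, -0.151)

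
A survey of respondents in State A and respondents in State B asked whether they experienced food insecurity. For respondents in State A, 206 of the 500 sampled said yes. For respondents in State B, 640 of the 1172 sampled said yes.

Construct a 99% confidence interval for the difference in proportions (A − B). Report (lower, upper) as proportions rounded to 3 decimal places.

Sample proportions: 206/500 = 0.4120, 640/1172 = 0.5461.
Each SE is √(p̂(1−p̂)/n): √(0.4120·0.5880/500) = 0.02201 and √(0.5461·0.4539/1172) = 0.01454.
SE(p̂₁ − p̂₂) = √(SE₁² + SE₂²) = √(0.0004844401 + 0.0002114116) = 0.02638, since the two samples are independent.
At 99% confidence z* = 2.576; margin = 2.576 × 0.02638 = 0.06795.
The difference is 0.4120 − 0.5461 = -0.1341, so the interval is -0.1341 ± 0.06795 = (-0.202, -0.066).

(-0.202, -0.066)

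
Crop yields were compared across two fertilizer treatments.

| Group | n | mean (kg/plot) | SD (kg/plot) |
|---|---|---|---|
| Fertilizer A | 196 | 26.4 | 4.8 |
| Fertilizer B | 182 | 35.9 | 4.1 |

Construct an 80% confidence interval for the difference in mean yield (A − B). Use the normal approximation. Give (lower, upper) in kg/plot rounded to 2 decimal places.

(-10.09, -8.91)

Per-group SEs: s₁/√n₁ = 4.8/√196 = 0.3429, s₂/√n₂ = 4.1/√182 = 0.3039.
Unpooled SE of the difference: √(0.11758041 + 0.09235521) = 0.4582.
Margin of error = z* · SE = 1.282 × 0.4582 = 0.5874.
x̄₁ − x̄₂ = 26.4 − 35.9 = -9.5000.
CI: -9.5000 ± 0.5874 = (-10.09, -8.91).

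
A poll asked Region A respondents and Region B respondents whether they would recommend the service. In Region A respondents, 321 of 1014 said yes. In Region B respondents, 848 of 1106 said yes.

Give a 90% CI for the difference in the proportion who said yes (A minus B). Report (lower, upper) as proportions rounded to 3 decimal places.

p̂₁ = 321/1014 = 0.3166 and p̂₂ = 848/1106 = 0.7667.
SE₁ = √(p̂₁(1−p̂₁)/n₁) = √(0.3166·0.6834/1014) = 0.01461; SE₂ = √(0.7667·0.2333/1106) = 0.01272.
Independent samples: SE of the difference = √(SE₁² + SE₂²) = √(0.0002134521 + 0.0001617984) = 0.01937.
z* for 90% confidence is 1.645, so the margin of error is 1.645 × 0.01937 = 0.03186.
Point estimate p̂₁ − p̂₂ = 0.3166 − 0.7667 = -0.4501.
-0.4501 ± 0.03186 → (-0.482, -0.418).

(-0.482, -0.418)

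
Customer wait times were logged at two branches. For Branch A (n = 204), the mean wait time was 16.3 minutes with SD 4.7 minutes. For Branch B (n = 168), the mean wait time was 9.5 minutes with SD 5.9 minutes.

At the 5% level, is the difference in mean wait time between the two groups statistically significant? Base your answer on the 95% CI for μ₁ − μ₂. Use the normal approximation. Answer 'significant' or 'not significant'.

Standard errors of each mean: 4.7/√204 = 0.3291 and 5.9/√168 = 0.4552.
SE(x̄₁ − x̄₂) = √(0.3291² + 0.4552²) = 0.5617 for independent samples with unequal variances.
With z* = 1.960, the margin is 1.960 × 0.5617 = 1.1009.
x̄₁ − x̄₂ = 16.3 − 9.5 = 6.8000; the interval is 6.8000 ± 1.1009 = (5.6991, 7.9009).
The interval (5.6991, 7.9009) does not contain 0, so the difference is significant.

significant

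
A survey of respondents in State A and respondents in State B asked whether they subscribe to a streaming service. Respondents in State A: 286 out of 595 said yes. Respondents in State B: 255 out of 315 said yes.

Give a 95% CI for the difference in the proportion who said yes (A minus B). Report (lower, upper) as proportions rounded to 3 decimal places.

(-0.388, -0.270)

First, p̂₁ = 286/595 = 0.4807; p̂₂ = 255/315 = 0.8095.
The two standard errors are √(0.4807×0.5193/595) = 0.02048 and √(0.8095×0.1905/315) = 0.02213.
Because the samples are independent, SE_diff = √(0.02048² + 0.02213²) = 0.03015.
Using z* = 1.960 for 95%, ME = 1.960 × 0.03015 = 0.05909.
p̂₁ − p̂₂ = -0.3288; interval -0.3288 ± 0.05909 gives (-0.388, -0.270).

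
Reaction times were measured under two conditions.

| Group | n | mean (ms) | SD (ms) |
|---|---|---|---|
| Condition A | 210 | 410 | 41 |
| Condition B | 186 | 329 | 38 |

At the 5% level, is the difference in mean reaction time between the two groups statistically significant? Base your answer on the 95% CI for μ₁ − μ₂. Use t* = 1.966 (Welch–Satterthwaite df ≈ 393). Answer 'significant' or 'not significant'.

significant

Standard errors of each mean: 41/√210 = 2.8293 and 38/√186 = 2.7863.
SE(x̄₁ − x̄₂) = √(2.8293² + 2.7863²) = 3.9709 for independent samples with unequal variances.
With t* = 1.966, the margin is 1.966 × 3.9709 = 7.8068.
x̄₁ − x̄₂ = 410 − 329 = 81.0000; the interval is 81.0000 ± 7.8068 = (73.1932, 88.8068).
The interval (73.1932, 88.8068) does not contain 0, so the difference is significant.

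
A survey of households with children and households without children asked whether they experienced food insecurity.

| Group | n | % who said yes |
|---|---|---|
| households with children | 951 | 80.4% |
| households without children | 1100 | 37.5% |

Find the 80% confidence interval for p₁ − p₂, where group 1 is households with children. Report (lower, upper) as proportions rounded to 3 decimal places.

(0.404, 0.454)

Each SE is √(p̂(1−p̂)/n): √(0.8040·0.1960/951) = 0.01287 and √(0.3750·0.6250/1100) = 0.01460.
SE(p̂₁ − p̂₂) = √(SE₁² + SE₂²) = √(0.0001656369 + 0.00021316) = 0.01946, since the two samples are independent.
At 80% confidence z* = 1.282; margin = 1.282 × 0.01946 = 0.02495.
The difference is 0.8040 − 0.3750 = 0.4290, so the interval is 0.4290 ± 0.02495 = (0.404, 0.454).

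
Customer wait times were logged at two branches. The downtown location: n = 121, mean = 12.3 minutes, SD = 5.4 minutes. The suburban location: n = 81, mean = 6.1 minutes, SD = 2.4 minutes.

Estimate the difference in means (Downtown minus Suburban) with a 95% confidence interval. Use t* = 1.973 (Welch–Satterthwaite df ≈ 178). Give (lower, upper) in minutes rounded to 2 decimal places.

(5.10, 7.30)

Standard errors of each mean: 5.4/√121 = 0.4909 and 2.4/√81 = 0.2667.
SE(x̄₁ − x̄₂) = √(0.4909² + 0.2667²) = 0.5587 for independent samples with unequal variances.
With t* = 1.973, the margin is 1.973 × 0.5587 = 1.1023.
x̄₁ − x̄₂ = 12.3 − 6.1 = 6.2000; the interval is 6.2000 ± 1.1023 = (5.10, 7.30).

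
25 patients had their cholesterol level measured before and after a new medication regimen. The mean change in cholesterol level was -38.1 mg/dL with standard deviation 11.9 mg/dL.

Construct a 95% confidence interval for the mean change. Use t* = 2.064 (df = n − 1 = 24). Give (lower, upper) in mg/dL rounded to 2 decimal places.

(-43.01, -33.19)

Paired design: SE = s_d/√n = 11.9/√25 = 2.3800.
t* = 2.064; margin of error = 2.064 × 2.3800 = 4.9123.
-38.1 ± 4.9123 → (-43.01, -33.19).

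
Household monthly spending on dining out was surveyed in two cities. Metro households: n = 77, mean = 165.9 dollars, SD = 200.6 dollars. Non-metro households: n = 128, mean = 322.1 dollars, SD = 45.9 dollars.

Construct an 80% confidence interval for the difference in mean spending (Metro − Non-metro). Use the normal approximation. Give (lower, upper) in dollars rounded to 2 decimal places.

(-185.97, -126.43)

Standard errors of each mean: 200.6/√77 = 22.8605 and 45.9/√128 = 4.0570.
SE(x̄₁ − x̄₂) = √(22.8605² + 4.0570²) = 23.2177 for independent samples with unequal variances.
With z* = 1.282, the margin is 1.282 × 23.2177 = 29.7651.
x̄₁ − x̄₂ = 165.9 − 322.1 = -156.2000; the interval is -156.2000 ± 29.7651 = (-185.97, -126.43).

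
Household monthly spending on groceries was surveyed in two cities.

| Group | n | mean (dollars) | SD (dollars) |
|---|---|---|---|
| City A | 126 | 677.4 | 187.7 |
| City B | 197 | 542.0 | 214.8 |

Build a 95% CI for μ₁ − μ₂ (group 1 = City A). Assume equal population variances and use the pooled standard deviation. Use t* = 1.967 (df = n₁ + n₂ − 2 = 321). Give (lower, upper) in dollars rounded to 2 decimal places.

(89.47, 181.33)

s_p = √[((n₁−1)s₁² + (n₂−1)s₂²)/(n₁+n₂−2)] = √[(125·187.7² + 196·214.8²)/321] = 204.6741.
SE = 204.6741·√(1/126 + 1/197) = 23.3478.
With t* = 1.967, margin = 1.967 × 23.3478 = 45.9251.
x̄₁ − x̄₂ = 677.4 − 542.0 = 135.4000; interval 135.4000 ± 45.9251 = (89.47, 181.33).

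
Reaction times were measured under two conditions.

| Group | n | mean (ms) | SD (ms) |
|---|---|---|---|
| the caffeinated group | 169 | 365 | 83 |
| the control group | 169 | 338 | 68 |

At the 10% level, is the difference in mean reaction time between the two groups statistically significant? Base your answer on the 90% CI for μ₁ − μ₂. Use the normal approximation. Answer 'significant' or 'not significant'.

significant

SE₁ = s₁/√n₁ = 83/√169 = 6.3846; SE₂ = 68/√169 = 5.2308.
Independent samples, unequal variances: SE_diff = √(SE₁² + SE₂²) = √(40.76311716 + 27.36126864) = 8.2537.
z* = 1.645, so margin of error = 1.645 × 8.2537 = 13.5773.
Difference in means = 365 − 338 = 27.0000.
27.0000 ± 13.5773 → (13.4227, 40.5773).
The interval (13.4227, 40.5773) does not contain 0, so the difference is significant.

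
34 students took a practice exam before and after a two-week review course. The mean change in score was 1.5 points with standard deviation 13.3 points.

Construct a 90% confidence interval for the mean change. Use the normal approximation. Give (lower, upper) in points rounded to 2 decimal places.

This is a matched-pairs design, so SE = s_d/√n = 13.3/√34 = 2.2809.
Margin = 1.645 × 2.2809 = 3.7521; the interval is 1.5 ± 3.7521 = (-2.25, 5.25).

(-2.25, 5.25)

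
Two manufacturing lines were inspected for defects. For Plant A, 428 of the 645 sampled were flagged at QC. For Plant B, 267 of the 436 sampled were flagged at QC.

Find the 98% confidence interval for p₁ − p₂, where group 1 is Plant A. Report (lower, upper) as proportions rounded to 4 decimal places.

(-0.0182, 0.1206)

Sample proportions: 428/645 = 0.6636, 267/436 = 0.6124.
Each SE is √(p̂(1−p̂)/n): √(0.6636·0.3364/645) = 0.01860 and √(0.6124·0.3876/436) = 0.02333.
SE(p̂₁ − p̂₂) = √(SE₁² + SE₂²) = √(0.00034596 + 0.0005442889) = 0.02984, since the two samples are independent.
At 98% confidence z* = 2.326; margin = 2.326 × 0.02984 = 0.06941.
The difference is 0.6636 − 0.6124 = 0.0512, so the interval is 0.0512 ± 0.06941 = (-0.0182, 0.1206).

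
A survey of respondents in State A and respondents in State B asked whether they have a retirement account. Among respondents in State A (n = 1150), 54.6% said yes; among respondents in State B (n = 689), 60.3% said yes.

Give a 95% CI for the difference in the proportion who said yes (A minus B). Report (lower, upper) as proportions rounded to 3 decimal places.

(-0.104, -0.010)

SE₁ = √(p̂₁(1−p̂₁)/n₁) = √(0.5460·0.4540/1150) = 0.01468; SE₂ = √(0.6030·0.3970/689) = 0.01864.
Independent samples: SE of the difference = √(SE₁² + SE₂²) = √(0.0002155024 + 0.0003474496) = 0.02373.
z* for 95% confidence is 1.960, so the margin of error is 1.960 × 0.02373 = 0.04651.
Point estimate p̂₁ − p̂₂ = 0.5460 − 0.6030 = -0.0570.
-0.0570 ± 0.04651 → (-0.104, -0.010).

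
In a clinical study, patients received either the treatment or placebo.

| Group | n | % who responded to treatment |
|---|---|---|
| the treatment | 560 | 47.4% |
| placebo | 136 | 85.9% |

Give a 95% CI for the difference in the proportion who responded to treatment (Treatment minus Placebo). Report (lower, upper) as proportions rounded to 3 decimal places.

(-0.457, -0.313)

SE₁ = √(p̂₁(1−p̂₁)/n₁) = √(0.4740·0.5260/560) = 0.02110; SE₂ = √(0.8590·0.1410/136) = 0.02984.
Independent samples: SE of the difference = √(SE₁² + SE₂²) = √(0.00044521 + 0.0008904256) = 0.03655.
z* for 95% confidence is 1.960, so the margin of error is 1.960 × 0.03655 = 0.07164.
Point estimate p̂₁ − p̂₂ = 0.4740 − 0.8590 = -0.3850.
-0.3850 ± 0.07164 → (-0.457, -0.313).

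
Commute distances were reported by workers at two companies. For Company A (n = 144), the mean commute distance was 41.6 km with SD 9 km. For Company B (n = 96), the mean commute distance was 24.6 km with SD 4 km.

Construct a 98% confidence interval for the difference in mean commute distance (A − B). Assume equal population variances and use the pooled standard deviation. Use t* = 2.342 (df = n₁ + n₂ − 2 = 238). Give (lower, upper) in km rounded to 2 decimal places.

(14.71, 19.29)

s_p = √[((n₁−1)s₁² + (n₂−1)s₂²)/(n₁+n₂−2)] = √[(143·9² + 95·4²)/238] = 7.4199.
SE = 7.4199·√(1/144 + 1/96) = 0.9777.
With t* = 2.342, margin = 2.342 × 0.9777 = 2.2898.
x̄₁ − x̄₂ = 41.6 − 24.6 = 17.0000; interval 17.0000 ± 2.2898 = (14.71, 19.29).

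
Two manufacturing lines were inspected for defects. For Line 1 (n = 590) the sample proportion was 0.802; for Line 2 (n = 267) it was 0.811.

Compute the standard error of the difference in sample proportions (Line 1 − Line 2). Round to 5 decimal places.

0.02904

Each SE is √(p̂(1−p̂)/n): √(0.8020·0.1980/590) = 0.01641 and √(0.8110·0.1890/267) = 0.02396.
SE(p̂₁ − p̂₂) = √(SE₁² + SE₂²) = √(0.0002692881 + 0.0005740816) = 0.02904, since the two samples are independent.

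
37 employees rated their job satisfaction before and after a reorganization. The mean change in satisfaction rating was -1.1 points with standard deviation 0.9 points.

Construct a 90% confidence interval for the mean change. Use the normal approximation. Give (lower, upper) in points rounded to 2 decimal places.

(-1.34, -0.86)

This is a matched-pairs design, so SE = s_d/√n = 0.9/√37 = 0.1480.
Margin = 1.645 × 0.1480 = 0.2435; the interval is -1.1 ± 0.2435 = (-1.34, -0.86).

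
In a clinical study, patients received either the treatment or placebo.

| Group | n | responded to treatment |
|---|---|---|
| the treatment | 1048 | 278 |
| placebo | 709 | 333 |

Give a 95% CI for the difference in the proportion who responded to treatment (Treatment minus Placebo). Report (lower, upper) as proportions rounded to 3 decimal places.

(-0.250, -0.159)

p̂₁ = 278/1048 = 0.2653 and p̂₂ = 333/709 = 0.4697.
SE₁ = √(p̂₁(1−p̂₁)/n₁) = √(0.2653·0.7347/1048) = 0.01364; SE₂ = √(0.4697·0.5303/709) = 0.01874.
Independent samples: SE of the difference = √(SE₁² + SE₂²) = √(0.0001860496 + 0.0003511876) = 0.02318.
z* for 95% confidence is 1.960, so the margin of error is 1.960 × 0.02318 = 0.04543.
Point estimate p̂₁ − p̂₂ = 0.2653 − 0.4697 = -0.2044.
-0.2044 ± 0.04543 → (-0.250, -0.159).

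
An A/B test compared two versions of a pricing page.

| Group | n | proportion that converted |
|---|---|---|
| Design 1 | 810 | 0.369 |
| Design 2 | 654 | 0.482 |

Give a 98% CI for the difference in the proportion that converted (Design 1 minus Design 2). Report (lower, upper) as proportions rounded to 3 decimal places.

The two standard errors are √(0.3690×0.6310/810) = 0.01695 and √(0.4820×0.5180/654) = 0.01954.
Because the samples are independent, SE_diff = √(0.01695² + 0.01954²) = 0.02587.
Using z* = 2.326 for 98%, ME = 2.326 × 0.02587 = 0.06017.
p̂₁ − p̂₂ = -0.1130; interval -0.1130 ± 0.06017 gives (-0.173, -0.053).

(-0.173, -0.053)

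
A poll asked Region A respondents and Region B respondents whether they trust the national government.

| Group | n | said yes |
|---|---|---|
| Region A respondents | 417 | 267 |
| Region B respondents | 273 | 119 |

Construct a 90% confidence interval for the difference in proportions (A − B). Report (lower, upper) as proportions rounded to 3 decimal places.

Sample proportions: 267/417 = 0.6403, 119/273 = 0.4359.
Each SE is √(p̂(1−p̂)/n): √(0.6403·0.3597/417) = 0.02350 and √(0.4359·0.5641/273) = 0.03001.
SE(p̂₁ − p̂₂) = √(SE₁² + SE₂²) = √(0.00055225 + 0.0009006001) = 0.03812, since the two samples are independent.
At 90% confidence z* = 1.645; margin = 1.645 × 0.03812 = 0.06271.
The difference is 0.6403 − 0.4359 = 0.2044, so the interval is 0.2044 ± 0.06271 = (0.142, 0.267).

(0.142, 0.267)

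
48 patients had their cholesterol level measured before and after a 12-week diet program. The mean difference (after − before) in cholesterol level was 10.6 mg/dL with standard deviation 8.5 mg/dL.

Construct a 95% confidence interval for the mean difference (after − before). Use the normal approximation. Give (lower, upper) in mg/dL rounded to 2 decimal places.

(8.20, 13.00)

This is a matched-pairs design, so SE = s_d/√n = 8.5/√48 = 1.2269.
Margin = 1.960 × 1.2269 = 2.4047; the interval is 10.6 ± 2.4047 = (8.20, 13.00).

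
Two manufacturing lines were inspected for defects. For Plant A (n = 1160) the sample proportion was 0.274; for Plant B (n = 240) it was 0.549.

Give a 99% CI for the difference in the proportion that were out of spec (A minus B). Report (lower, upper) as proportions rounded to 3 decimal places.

Each SE is √(p̂(1−p̂)/n): √(0.2740·0.7260/1160) = 0.01310 and √(0.5490·0.4510/240) = 0.03212.
SE(p̂₁ − p̂₂) = √(SE₁² + SE₂²) = √(0.00017161 + 0.0010316944) = 0.03469, since the two samples are independent.
At 99% confidence z* = 2.576; margin = 2.576 × 0.03469 = 0.08936.
The difference is 0.2740 − 0.5490 = -0.2750, so the interval is -0.2750 ± 0.08936 = (-0.364, -0.186).

(-0.364, -0.186)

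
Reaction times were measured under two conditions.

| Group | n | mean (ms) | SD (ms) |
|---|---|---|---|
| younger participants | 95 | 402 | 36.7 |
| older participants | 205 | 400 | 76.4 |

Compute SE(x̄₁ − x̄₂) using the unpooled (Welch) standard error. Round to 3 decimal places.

Per-group SEs: s₁/√n₁ = 36.7/√95 = 3.7653, s₂/√n₂ = 76.4/√205 = 5.3360.
Unpooled SE of the difference: √(14.17748409 + 28.472896) = 6.5307.

6.531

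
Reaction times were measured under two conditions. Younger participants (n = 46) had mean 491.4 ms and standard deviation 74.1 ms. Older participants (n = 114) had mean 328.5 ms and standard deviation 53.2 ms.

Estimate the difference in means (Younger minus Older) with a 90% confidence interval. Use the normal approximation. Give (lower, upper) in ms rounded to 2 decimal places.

Per-group SEs: s₁/√n₁ = 74.1/√46 = 10.9254, s₂/√n₂ = 53.2/√114 = 4.9826.
Unpooled SE of the difference: √(119.36436516 + 24.82630276) = 12.0079.
Margin of error = z* · SE = 1.645 × 12.0079 = 19.7530.
x̄₁ − x̄₂ = 491.4 − 328.5 = 162.9000.
CI: 162.9000 ± 19.7530 = (143.15, 182.65).

(143.15, 182.65)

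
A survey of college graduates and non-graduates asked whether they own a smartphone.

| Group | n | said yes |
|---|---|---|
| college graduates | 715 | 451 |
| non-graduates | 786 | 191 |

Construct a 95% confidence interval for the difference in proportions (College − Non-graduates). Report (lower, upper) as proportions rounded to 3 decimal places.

p̂₁ = 451/715 = 0.6308 and p̂₂ = 191/786 = 0.2430.
SE₁ = √(p̂₁(1−p̂₁)/n₁) = √(0.6308·0.3692/715) = 0.01805; SE₂ = √(0.2430·0.7570/786) = 0.01530.
Independent samples: SE of the difference = √(SE₁² + SE₂²) = √(0.0003258025 + 0.00023409) = 0.02366.
z* for 95% confidence is 1.960, so the margin of error is 1.960 × 0.02366 = 0.04637.
Point estimate p̂₁ − p̂₂ = 0.6308 − 0.2430 = 0.3878.
0.3878 ± 0.04637 → (0.341, 0.434).

(0.341, 0.434)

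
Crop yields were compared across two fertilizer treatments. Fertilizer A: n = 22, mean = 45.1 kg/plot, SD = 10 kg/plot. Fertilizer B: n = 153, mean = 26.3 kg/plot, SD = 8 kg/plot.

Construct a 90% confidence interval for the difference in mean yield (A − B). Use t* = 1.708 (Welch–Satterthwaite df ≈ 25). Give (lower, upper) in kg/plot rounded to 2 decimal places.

Per-group SEs: s₁/√n₁ = 10/√22 = 2.1320, s₂/√n₂ = 8/√153 = 0.6468.
Unpooled SE of the difference: √(4.545424 + 0.41835024) = 2.2280.
Margin of error = t* · SE = 1.708 × 2.2280 = 3.8054.
x̄₁ − x̄₂ = 45.1 − 26.3 = 18.8000.
CI: 18.8000 ± 3.8054 = (14.99, 22.61).

(14.99, 22.61)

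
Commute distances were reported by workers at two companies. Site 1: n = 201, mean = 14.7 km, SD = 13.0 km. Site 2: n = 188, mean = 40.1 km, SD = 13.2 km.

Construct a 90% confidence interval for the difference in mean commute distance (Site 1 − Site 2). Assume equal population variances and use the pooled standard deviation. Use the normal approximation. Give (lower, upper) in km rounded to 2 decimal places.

(-27.59, -23.21)

s_p = √[((n₁−1)s₁² + (n₂−1)s₂²)/(n₁+n₂−2)] = √[(200·13.0² + 187·13.2²)/387] = 13.0970.
SE = 13.0970·√(1/201 + 1/188) = 1.3288.
With z* = 1.645, margin = 1.645 × 1.3288 = 2.1859.
x̄₁ − x̄₂ = 14.7 − 40.1 = -25.4000; interval -25.4000 ± 2.1859 = (-27.59, -23.21).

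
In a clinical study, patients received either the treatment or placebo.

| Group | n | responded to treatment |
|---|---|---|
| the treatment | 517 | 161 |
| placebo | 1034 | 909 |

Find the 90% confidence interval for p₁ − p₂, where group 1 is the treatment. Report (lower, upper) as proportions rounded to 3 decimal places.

First, p̂₁ = 161/517 = 0.3114; p̂₂ = 909/1034 = 0.8791.
The two standard errors are √(0.3114×0.6886/517) = 0.02037 and √(0.8791×0.1209/1034) = 0.01014.
Because the samples are independent, SE_diff = √(0.02037² + 0.01014²) = 0.02275.
Using z* = 1.645 for 90%, ME = 1.645 × 0.02275 = 0.03742.
p̂₁ − p̂₂ = -0.5677; interval -0.5677 ± 0.03742 gives (-0.605, -0.530).

(-0.605, -0.530)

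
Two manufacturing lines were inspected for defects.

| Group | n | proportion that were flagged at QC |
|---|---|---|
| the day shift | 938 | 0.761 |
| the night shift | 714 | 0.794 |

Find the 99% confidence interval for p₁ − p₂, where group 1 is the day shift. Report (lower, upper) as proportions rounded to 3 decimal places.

(-0.086, 0.020)

Each SE is √(p̂(1−p̂)/n): √(0.7610·0.2390/938) = 0.01392 and √(0.7940·0.2060/714) = 0.01514.
SE(p̂₁ − p̂₂) = √(SE₁² + SE₂²) = √(0.0001937664 + 0.0002292196) = 0.02057, since the two samples are independent.
At 99% confidence z* = 2.576; margin = 2.576 × 0.02057 = 0.05299.
The difference is 0.7610 − 0.7940 = -0.0330, so the interval is -0.0330 ± 0.05299 = (-0.086, 0.020).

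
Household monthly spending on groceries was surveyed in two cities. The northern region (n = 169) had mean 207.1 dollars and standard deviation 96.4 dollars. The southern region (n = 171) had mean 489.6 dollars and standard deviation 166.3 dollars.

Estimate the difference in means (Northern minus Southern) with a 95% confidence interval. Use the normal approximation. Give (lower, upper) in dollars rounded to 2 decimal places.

Per-group SEs: s₁/√n₁ = 96.4/√169 = 7.4154, s₂/√n₂ = 166.3/√171 = 12.7173.
Unpooled SE of the difference: √(54.98815716 + 161.72971929) = 14.7213.
Margin of error = z* · SE = 1.960 × 14.7213 = 28.8537.
x̄₁ − x̄₂ = 207.1 − 489.6 = -282.5000.
CI: -282.5000 ± 28.8537 = (-311.35, -253.65).

(-311.35, -253.65)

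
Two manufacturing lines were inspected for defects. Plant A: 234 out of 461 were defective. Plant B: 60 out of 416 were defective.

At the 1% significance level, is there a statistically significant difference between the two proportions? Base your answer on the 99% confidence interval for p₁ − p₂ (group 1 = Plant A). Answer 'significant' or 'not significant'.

significant

Sample proportions: 234/461 = 0.5076, 60/416 = 0.1442.
Each SE is √(p̂(1−p̂)/n): √(0.5076·0.4924/461) = 0.02328 and √(0.1442·0.8558/416) = 0.01722.
SE(p̂₁ − p̂₂) = √(SE₁² + SE₂²) = √(0.0005419584 + 0.0002965284) = 0.02896, since the two samples are independent.
At 99% confidence z* = 2.576; margin = 2.576 × 0.02896 = 0.07460.
The difference is 0.5076 − 0.1442 = 0.3634, so the interval is 0.3634 ± 0.07460 = (0.28880, 0.43800).
The interval (0.28880, 0.43800) does not contain 0, so the difference is significant.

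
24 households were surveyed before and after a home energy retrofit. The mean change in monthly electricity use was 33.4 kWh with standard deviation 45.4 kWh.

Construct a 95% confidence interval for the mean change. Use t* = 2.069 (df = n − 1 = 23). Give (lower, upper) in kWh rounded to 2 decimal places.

Paired design: SE = s_d/√n = 45.4/√24 = 9.2672.
t* = 2.069; margin of error = 2.069 × 9.2672 = 19.1738.
33.4 ± 19.1738 → (14.23, 52.57).

(14.23, 52.57)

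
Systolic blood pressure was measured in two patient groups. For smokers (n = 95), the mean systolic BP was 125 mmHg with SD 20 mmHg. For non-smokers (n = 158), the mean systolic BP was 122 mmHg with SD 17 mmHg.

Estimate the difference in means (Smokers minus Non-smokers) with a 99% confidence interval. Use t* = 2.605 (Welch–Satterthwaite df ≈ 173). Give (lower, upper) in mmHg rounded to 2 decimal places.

Standard errors of each mean: 20/√95 = 2.0520 and 17/√158 = 1.3524.
SE(x̄₁ − x̄₂) = √(2.0520² + 1.3524²) = 2.4576 for independent samples with unequal variances.
With t* = 2.605, the margin is 2.605 × 2.4576 = 6.4020.
x̄₁ − x̄₂ = 125 − 122 = 3.0000; the interval is 3.0000 ± 6.4020 = (-3.40, 9.40).

(-3.40, 9.40)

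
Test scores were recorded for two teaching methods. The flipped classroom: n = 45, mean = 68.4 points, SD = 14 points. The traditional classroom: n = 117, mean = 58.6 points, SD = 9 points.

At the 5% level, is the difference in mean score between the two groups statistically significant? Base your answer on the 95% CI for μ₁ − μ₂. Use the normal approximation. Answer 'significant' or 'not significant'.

significant

SE₁ = s₁/√n₁ = 14/√45 = 2.0870; SE₂ = 9/√117 = 0.8321.
Independent samples, unequal variances: SE_diff = √(SE₁² + SE₂²) = √(4.355569 + 0.69239041) = 2.2468.
z* = 1.960, so margin of error = 1.960 × 2.2468 = 4.4037.
Difference in means = 68.4 − 58.6 = 9.8000.
9.8000 ± 4.4037 → (5.3963, 14.2037).
The interval (5.3963, 14.2037) does not contain 0, so the difference is significant.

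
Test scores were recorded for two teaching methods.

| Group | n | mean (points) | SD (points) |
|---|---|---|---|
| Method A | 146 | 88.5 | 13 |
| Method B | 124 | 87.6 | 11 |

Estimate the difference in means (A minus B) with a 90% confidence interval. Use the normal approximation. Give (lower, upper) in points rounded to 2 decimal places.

(-1.50, 3.30)

SE₁ = s₁/√n₁ = 13/√146 = 1.0759; SE₂ = 11/√124 = 0.9878.
Independent samples, unequal variances: SE_diff = √(SE₁² + SE₂²) = √(1.15756081 + 0.97574884) = 1.4606.
z* = 1.645, so margin of error = 1.645 × 1.4606 = 2.4027.
Difference in means = 88.5 − 87.6 = 0.9000.
0.9000 ± 2.4027 → (-1.50, 3.30).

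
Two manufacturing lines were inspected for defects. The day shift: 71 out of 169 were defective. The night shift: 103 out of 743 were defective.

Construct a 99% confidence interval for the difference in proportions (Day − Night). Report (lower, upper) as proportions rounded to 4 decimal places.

Sample proportions: 71/169 = 0.4201, 103/743 = 0.1386.
Each SE is √(p̂(1−p̂)/n): √(0.4201·0.5799/169) = 0.03797 and √(0.1386·0.8614/743) = 0.01268.
SE(p̂₁ − p̂₂) = √(SE₁² + SE₂²) = √(0.0014417209 + 0.0001607824) = 0.04003, since the two samples are independent.
At 99% confidence z* = 2.576; margin = 2.576 × 0.04003 = 0.10312.
The difference is 0.4201 − 0.1386 = 0.2815, so the interval is 0.2815 ± 0.10312 = (0.1784, 0.3846).

(0.1784, 0.3846)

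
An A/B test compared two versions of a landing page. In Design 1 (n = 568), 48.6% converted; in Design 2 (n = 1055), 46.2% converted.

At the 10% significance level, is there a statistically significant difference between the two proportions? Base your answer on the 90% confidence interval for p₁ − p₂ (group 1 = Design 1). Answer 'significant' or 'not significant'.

not significant

The two standard errors are √(0.4860×0.5140/568) = 0.02097 and √(0.4620×0.5380/1055) = 0.01535.
Because the samples are independent, SE_diff = √(0.02097² + 0.01535²) = 0.02599.
Using z* = 1.645 for 90%, ME = 1.645 × 0.02599 = 0.04275.
p̂₁ − p̂₂ = 0.0240; interval 0.0240 ± 0.04275 gives (-0.01875, 0.06675).
The interval (-0.01875, 0.06675) contains 0, so the difference is not significant.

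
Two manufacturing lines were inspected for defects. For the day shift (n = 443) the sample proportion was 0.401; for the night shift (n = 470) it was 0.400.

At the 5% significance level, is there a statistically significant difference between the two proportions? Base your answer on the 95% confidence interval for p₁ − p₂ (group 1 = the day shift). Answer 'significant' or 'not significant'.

not significant

SE₁ = √(p̂₁(1−p̂₁)/n₁) = √(0.4010·0.5990/443) = 0.02329; SE₂ = √(0.4000·0.6000/470) = 0.02260.
Independent samples: SE of the difference = √(SE₁² + SE₂²) = √(0.0005424241 + 0.00051076) = 0.03245.
z* for 95% confidence is 1.960, so the margin of error is 1.960 × 0.03245 = 0.06360.
Point estimate p̂₁ − p̂₂ = 0.4010 − 0.4000 = 0.0010.
0.0010 ± 0.06360 → (-0.06260, 0.06460).
The interval (-0.06260, 0.06460) contains 0, so the difference is not significant.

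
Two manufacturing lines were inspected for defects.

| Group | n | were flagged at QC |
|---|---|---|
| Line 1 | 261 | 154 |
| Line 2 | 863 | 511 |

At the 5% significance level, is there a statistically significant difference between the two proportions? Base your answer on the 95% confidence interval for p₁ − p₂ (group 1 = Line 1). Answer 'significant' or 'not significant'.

not significant

First, p̂₁ = 154/261 = 0.5900; p̂₂ = 511/863 = 0.5921.
The two standard errors are √(0.5900×0.4100/261) = 0.03044 and √(0.5921×0.4079/863) = 0.01673.
Because the samples are independent, SE_diff = √(0.03044² + 0.01673²) = 0.03473.
Using z* = 1.960 for 95%, ME = 1.960 × 0.03473 = 0.06807.
p̂₁ − p̂₂ = -0.0021; interval -0.0021 ± 0.06807 gives (-0.07017, 0.06597).
The interval (-0.07017, 0.06597) contains 0, so the difference is not significant.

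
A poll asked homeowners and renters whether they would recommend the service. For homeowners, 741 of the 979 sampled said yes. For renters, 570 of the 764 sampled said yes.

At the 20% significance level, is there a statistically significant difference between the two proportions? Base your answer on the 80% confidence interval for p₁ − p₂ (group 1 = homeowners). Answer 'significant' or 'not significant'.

not significant

p̂₁ = 741/979 = 0.7569 and p̂₂ = 570/764 = 0.7461.
SE₁ = √(p̂₁(1−p̂₁)/n₁) = √(0.7569·0.2431/979) = 0.01371; SE₂ = √(0.7461·0.2539/764) = 0.01575.
Independent samples: SE of the difference = √(SE₁² + SE₂²) = √(0.0001879641 + 0.0002480625) = 0.02088.
z* for 80% confidence is 1.282, so the margin of error is 1.282 × 0.02088 = 0.02677.
Point estimate p̂₁ − p̂₂ = 0.7569 − 0.7461 = 0.0108.
0.0108 ± 0.02677 → (-0.01597, 0.03757).
The interval (-0.01597, 0.03757) contains 0, so the difference is not significant.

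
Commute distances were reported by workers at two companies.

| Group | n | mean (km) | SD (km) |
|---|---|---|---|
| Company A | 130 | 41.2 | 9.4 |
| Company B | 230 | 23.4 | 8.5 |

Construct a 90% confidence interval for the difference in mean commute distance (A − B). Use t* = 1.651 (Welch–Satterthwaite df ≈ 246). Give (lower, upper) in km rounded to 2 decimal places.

(16.15, 19.45)

SE₁ = s₁/√n₁ = 9.4/√130 = 0.8244; SE₂ = 8.5/√230 = 0.5605.
Independent samples, unequal variances: SE_diff = √(SE₁² + SE₂²) = √(0.67963536 + 0.31416025) = 0.9969.
t* = 1.651, so margin of error = 1.651 × 0.9969 = 1.6459.
Difference in means = 41.2 − 23.4 = 17.8000.
17.8000 ± 1.6459 → (16.15, 19.45).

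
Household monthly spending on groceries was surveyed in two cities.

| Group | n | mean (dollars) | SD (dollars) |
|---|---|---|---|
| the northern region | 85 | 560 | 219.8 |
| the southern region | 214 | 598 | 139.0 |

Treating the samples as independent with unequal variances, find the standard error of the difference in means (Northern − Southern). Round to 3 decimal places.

Standard errors of each mean: 219.8/√85 = 23.8407 and 139.0/√214 = 9.5018.
SE(x̄₁ − x̄₂) = √(23.8407² + 9.5018²) = 25.6644 for independent samples with unequal variances.

25.664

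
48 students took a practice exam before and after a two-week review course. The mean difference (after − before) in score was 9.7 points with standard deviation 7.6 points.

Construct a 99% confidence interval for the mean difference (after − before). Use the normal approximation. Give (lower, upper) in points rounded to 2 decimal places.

Paired design: SE = s_d/√n = 7.6/√48 = 1.0970.
z* = 2.576; margin of error = 2.576 × 1.0970 = 2.8259.
9.7 ± 2.8259 → (6.87, 12.53).

(6.87, 12.53)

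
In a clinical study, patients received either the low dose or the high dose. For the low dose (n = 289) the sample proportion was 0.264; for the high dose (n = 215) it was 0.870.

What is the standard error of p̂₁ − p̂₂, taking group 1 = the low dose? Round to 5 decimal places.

0.03462

Each SE is √(p̂(1−p̂)/n): √(0.2640·0.7360/289) = 0.02593 and √(0.8700·0.1300/215) = 0.02294.
SE(p̂₁ − p̂₂) = √(SE₁² + SE₂²) = √(0.0006723649 + 0.0005262436) = 0.03462, since the two samples are independent.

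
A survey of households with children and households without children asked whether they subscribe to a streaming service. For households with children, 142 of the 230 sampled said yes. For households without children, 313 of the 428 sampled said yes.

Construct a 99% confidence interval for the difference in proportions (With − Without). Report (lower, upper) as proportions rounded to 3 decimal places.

First, p̂₁ = 142/230 = 0.6174; p̂₂ = 313/428 = 0.7313.
The two standard errors are √(0.6174×0.3826/230) = 0.03205 and √(0.7313×0.2687/428) = 0.02143.
Because the samples are independent, SE_diff = √(0.03205² + 0.02143²) = 0.03855.
Using z* = 2.576 for 99%, ME = 2.576 × 0.03855 = 0.09930.
p̂₁ − p̂₂ = -0.1139; interval -0.1139 ± 0.09930 gives (-0.213, -0.015).

(-0.213, -0.015)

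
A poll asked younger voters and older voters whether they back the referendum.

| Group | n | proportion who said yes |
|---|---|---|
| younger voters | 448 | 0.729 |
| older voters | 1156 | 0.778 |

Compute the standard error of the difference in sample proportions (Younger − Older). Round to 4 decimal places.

0.0243

Each SE is √(p̂(1−p̂)/n): √(0.7290·0.2710/448) = 0.02100 and √(0.7780·0.2220/1156) = 0.01222.
SE(p̂₁ − p̂₂) = √(SE₁² + SE₂²) = √(0.000441 + 0.0001493284) = 0.02430, since the two samples are independent.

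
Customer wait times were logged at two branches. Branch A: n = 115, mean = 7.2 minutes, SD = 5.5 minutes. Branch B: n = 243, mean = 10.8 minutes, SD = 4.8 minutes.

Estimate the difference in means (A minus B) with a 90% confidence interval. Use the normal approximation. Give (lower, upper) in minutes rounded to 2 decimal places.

SE₁ = s₁/√n₁ = 5.5/√115 = 0.5129; SE₂ = 4.8/√243 = 0.3079.
Independent samples, unequal variances: SE_diff = √(SE₁² + SE₂²) = √(0.26306641 + 0.09480241) = 0.5982.
z* = 1.645, so margin of error = 1.645 × 0.5982 = 0.9840.
Difference in means = 7.2 − 10.8 = -3.6000.
-3.6000 ± 0.9840 → (-4.58, -2.62).

(-4.58, -2.62)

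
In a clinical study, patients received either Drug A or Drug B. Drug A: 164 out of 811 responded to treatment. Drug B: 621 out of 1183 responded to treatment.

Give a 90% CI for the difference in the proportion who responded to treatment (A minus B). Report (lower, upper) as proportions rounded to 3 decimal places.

p̂₁ = 164/811 = 0.2022 and p̂₂ = 621/1183 = 0.5249.
SE₁ = √(p̂₁(1−p̂₁)/n₁) = √(0.2022·0.7978/811) = 0.01410; SE₂ = √(0.5249·0.4751/1183) = 0.01452.
Independent samples: SE of the difference = √(SE₁² + SE₂²) = √(0.00019881 + 0.0002108304) = 0.02024.
z* for 90% confidence is 1.645, so the margin of error is 1.645 × 0.02024 = 0.03329.
Point estimate p̂₁ − p̂₂ = 0.2022 − 0.5249 = -0.3227.
-0.3227 ± 0.03329 → (-0.356, -0.289).

(-0.356, -0.289)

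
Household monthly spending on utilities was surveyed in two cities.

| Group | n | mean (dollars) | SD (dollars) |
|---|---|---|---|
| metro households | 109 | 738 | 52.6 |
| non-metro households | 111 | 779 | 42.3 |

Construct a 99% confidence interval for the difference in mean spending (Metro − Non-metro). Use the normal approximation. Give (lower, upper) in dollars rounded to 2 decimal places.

(-57.60, -24.40)

Standard errors of each mean: 52.6/√109 = 5.0382 and 42.3/√111 = 4.0149.
SE(x̄₁ − x̄₂) = √(5.0382² + 4.0149²) = 6.4423 for independent samples with unequal variances.
With z* = 2.576, the margin is 2.576 × 6.4423 = 16.5954.
x̄₁ − x̄₂ = 738 − 779 = -41.0000; the interval is -41.0000 ± 16.5954 = (-57.60, -24.40).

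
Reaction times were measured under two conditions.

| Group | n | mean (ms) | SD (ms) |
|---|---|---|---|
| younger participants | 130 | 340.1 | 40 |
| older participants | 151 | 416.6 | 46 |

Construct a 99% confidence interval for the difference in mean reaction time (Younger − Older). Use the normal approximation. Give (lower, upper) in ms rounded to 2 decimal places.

(-89.72, -63.28)

SE₁ = s₁/√n₁ = 40/√130 = 3.5082; SE₂ = 46/√151 = 3.7434.
Independent samples, unequal variances: SE_diff = √(SE₁² + SE₂²) = √(12.30746724 + 14.01304356) = 5.1304.
z* = 2.576, so margin of error = 2.576 × 5.1304 = 13.2159.
Difference in means = 340.1 − 416.6 = -76.5000.
-76.5000 ± 13.2159 → (-89.72, -63.28).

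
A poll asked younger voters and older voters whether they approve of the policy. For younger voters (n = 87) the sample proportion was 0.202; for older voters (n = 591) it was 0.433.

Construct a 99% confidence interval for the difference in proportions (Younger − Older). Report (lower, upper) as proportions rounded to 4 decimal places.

The two standard errors are √(0.2020×0.7980/87) = 0.04304 and √(0.4330×0.5670/591) = 0.02038.
Because the samples are independent, SE_diff = √(0.04304² + 0.02038²) = 0.04762.
Using z* = 2.576 for 99%, ME = 2.576 × 0.04762 = 0.12267.
p̂₁ − p̂₂ = -0.2310; interval -0.2310 ± 0.12267 gives (-0.3537, -0.1083).

(-0.3537, -0.1083)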